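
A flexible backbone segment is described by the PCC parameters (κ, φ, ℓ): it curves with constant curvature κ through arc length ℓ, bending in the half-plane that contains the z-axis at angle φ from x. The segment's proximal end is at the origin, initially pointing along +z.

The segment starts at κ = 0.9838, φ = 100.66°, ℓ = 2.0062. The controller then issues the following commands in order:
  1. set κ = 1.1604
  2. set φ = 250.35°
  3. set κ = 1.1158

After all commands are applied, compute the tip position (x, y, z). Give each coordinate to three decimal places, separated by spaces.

initial: κ=0.9838, φ=100.66°, ℓ=2.0062
cmd 1: set κ=1.1604 → (κ,φ,ℓ)=(1.1604,100.66°,2.0062) → tip=(-0.2689,1.4286,0.6263)
cmd 2: set φ=250.35° → (κ,φ,ℓ)=(1.1604,250.35°,2.0062) → tip=(-0.4888,-1.3691,0.6263)
cmd 3: set κ=1.1158 → (κ,φ,ℓ)=(1.1158,250.35°,2.0062) → tip=(-0.4880,-1.3666,0.7037)

-0.488 -1.367 0.704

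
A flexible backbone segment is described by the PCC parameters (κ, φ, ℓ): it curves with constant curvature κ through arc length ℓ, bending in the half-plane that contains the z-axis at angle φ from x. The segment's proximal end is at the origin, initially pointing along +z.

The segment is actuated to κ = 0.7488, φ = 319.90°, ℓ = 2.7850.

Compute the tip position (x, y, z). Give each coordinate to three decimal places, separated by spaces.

1.524 -1.284 1.163

θ = κ·ℓ = 0.7488 × 2.7850 = 2.08541 rad
ρ = (1 − cos θ)/κ = (1 − -0.49220)/0.7488 = 1.99278
z = sin θ / κ = 0.87048/0.7488 = 1.16251
x = ρ cos φ = 1.99278 × cos(319.90°) = 1.52432
y = ρ sin φ = 1.99278 × sin(319.90°) = -1.28360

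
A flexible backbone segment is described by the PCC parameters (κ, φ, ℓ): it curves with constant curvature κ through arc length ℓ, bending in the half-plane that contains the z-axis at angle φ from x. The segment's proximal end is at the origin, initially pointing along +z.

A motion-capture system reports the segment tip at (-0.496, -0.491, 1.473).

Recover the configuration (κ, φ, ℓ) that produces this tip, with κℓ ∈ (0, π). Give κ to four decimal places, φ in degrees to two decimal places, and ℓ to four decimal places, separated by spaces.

ρ = √(x²+y²) = √(-0.496² + -0.491²) = 0.69792
φ = atan2(y, x) mod 360° = atan2(-0.491, -0.496) = 224.7098°
|p|² = ρ² + z² = 0.69792² + 1.473² = 2.65683
κ = 2ρ / |p|² = 2×0.69792 / 2.65683 = 0.52538
θ = 2·atan2(ρ, z) = 2·atan2(0.69792, 1.473) = 0.88496 rad
ℓ = θ/κ = 0.88496/0.52538 = 1.68441

0.5254 224.71 1.6844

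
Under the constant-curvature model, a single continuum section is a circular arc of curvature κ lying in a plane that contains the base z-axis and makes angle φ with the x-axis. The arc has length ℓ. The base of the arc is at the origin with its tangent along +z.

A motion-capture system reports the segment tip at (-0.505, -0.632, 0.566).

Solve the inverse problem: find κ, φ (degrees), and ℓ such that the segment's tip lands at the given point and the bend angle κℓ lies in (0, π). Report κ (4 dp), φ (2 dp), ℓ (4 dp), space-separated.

1.6598 231.37 1.1572

ρ = √(x²+y²) = √(-0.505² + -0.632²) = 0.80898
φ = atan2(y, x) mod 360° = atan2(-0.632, -0.505) = 231.3734°
|p|² = ρ² + z² = 0.80898² + 0.566² = 0.97480
κ = 2ρ / |p|² = 2×0.80898 / 0.97480 = 1.65978
θ = 2·atan2(ρ, z) = 2·atan2(0.80898, 0.566) = 1.92062 rad
ℓ = θ/κ = 1.92062/1.65978 = 1.15715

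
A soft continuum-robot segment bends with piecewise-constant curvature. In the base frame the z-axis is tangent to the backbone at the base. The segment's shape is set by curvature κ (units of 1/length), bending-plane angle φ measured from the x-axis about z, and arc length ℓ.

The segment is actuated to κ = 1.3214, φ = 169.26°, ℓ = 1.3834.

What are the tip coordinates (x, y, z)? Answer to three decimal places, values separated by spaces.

-0.933 0.177 0.732

θ = κ·ℓ = 1.3214 × 1.3834 = 1.82802 rad
ρ = (1 − cos θ)/κ = (1 − -0.25440)/1.3214 = 0.94930
z = sin θ / κ = 0.96710/1.3214 = 0.73187
x = ρ cos φ = 0.94930 × cos(169.26°) = -0.93267
y = ρ sin φ = 0.94930 × sin(169.26°) = 0.17690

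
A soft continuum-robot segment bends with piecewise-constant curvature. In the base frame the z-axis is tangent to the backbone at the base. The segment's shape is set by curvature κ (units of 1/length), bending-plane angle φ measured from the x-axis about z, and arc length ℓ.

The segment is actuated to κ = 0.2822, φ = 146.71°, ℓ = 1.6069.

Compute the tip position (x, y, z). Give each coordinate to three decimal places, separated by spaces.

θ = κ·ℓ = 0.2822 × 1.6069 = 0.45347 rad
ρ = (1 − cos θ)/κ = (1 − 0.89893)/0.2822 = 0.35814
z = sin θ / κ = 0.43808/0.2822 = 1.55239
x = ρ cos φ = 0.35814 × cos(146.71°) = -0.29937
y = ρ sin φ = 0.35814 × sin(146.71°) = 0.19657

-0.299 0.197 1.552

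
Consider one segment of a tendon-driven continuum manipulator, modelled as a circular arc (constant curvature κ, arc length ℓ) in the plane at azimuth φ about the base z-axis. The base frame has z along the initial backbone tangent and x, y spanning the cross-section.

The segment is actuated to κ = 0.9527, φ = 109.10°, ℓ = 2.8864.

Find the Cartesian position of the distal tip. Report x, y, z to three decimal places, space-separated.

θ = κ·ℓ = 0.9527 × 2.8864 = 2.74987 rad
ρ = (1 − cos θ)/κ = (1 − -0.92425)/0.9527 = 2.01979
z = sin θ / κ = 0.38178/0.9527 = 0.40073
x = ρ cos φ = 2.01979 × cos(109.10°) = -0.66091
y = ρ sin φ = 2.01979 × sin(109.10°) = 1.90860

-0.661 1.909 0.401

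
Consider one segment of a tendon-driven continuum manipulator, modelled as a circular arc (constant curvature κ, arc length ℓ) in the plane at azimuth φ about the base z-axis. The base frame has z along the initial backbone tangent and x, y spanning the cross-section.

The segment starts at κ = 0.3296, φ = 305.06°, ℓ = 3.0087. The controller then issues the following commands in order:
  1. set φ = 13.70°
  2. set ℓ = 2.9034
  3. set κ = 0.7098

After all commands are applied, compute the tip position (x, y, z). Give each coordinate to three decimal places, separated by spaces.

initial: κ=0.3296, φ=305.06°, ℓ=3.0087
cmd 1: set φ=13.70° → (κ,φ,ℓ)=(0.3296,13.70°,3.0087) → tip=(1.3344,0.3253,2.5393)
cmd 2: set ℓ=2.9034 → (κ,φ,ℓ)=(0.3296,13.70°,2.9034) → tip=(1.2498,0.3047,2.4801)
cmd 3: set κ=0.7098 → (κ,φ,ℓ)=(0.7098,13.70°,2.9034) → tip=(2.0130,0.4907,1.2430)

2.013 0.491 1.243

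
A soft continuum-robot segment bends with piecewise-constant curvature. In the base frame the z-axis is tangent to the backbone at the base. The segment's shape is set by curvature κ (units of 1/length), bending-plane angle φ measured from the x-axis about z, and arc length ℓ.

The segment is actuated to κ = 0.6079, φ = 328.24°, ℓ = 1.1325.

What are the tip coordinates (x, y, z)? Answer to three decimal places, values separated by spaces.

θ = κ·ℓ = 0.6079 × 1.1325 = 0.68845 rad
ρ = (1 − cos θ)/κ = (1 − 0.77223)/0.6079 = 0.37468
z = sin θ / κ = 0.63534/0.6079 = 1.04514
x = ρ cos φ = 0.37468 × cos(328.24°) = 0.31857
y = ρ sin φ = 0.37468 × sin(328.24°) = -0.19722

0.319 -0.197 1.045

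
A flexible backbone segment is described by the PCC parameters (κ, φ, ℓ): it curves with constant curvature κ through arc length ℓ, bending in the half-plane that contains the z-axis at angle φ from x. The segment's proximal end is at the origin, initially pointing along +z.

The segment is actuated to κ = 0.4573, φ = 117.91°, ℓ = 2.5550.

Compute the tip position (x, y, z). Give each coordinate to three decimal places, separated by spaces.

-0.623 1.176 2.012

θ = κ·ℓ = 0.4573 × 2.5550 = 1.16840 rad
ρ = (1 − cos θ)/κ = (1 − 0.39162)/0.4573 = 1.33037
z = sin θ / κ = 0.92013/0.4573 = 2.01208
x = ρ cos φ = 1.33037 × cos(117.91°) = -0.62272
y = ρ sin φ = 1.33037 × sin(117.91°) = 1.17562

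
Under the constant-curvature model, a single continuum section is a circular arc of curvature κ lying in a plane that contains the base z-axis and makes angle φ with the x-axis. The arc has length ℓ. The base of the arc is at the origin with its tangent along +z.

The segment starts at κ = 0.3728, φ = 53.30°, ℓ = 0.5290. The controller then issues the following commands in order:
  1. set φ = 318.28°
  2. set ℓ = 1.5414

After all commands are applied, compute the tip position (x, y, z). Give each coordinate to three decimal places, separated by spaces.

initial: κ=0.3728, φ=53.30°, ℓ=0.5290
cmd 1: set φ=318.28° → (κ,φ,ℓ)=(0.3728,318.28°,0.5290) → tip=(0.0388,-0.0346,0.5256)
cmd 2: set ℓ=1.5414 → (κ,φ,ℓ)=(0.3728,318.28°,1.5414) → tip=(0.3216,-0.2867,1.4580)

0.322 -0.287 1.458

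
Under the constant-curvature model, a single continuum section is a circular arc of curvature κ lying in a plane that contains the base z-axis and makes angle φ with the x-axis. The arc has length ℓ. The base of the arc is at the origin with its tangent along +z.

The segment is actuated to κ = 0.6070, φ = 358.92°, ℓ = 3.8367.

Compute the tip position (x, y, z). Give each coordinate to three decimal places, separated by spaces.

θ = κ·ℓ = 0.6070 × 3.8367 = 2.32888 rad
ρ = (1 − cos θ)/κ = (1 − -0.68753)/0.6070 = 2.78011
z = sin θ / κ = 0.72616/0.6070 = 1.19630
x = ρ cos φ = 2.78011 × cos(358.92°) = 2.77962
y = ρ sin φ = 2.78011 × sin(358.92°) = -0.05240

2.780 -0.052 1.196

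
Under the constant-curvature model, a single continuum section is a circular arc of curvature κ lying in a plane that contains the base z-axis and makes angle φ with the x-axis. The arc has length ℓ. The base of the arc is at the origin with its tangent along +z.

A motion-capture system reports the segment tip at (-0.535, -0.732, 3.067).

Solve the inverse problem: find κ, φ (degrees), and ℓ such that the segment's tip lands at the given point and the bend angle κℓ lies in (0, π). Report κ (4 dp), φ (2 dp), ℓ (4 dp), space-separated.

0.1773 233.84 3.2427

ρ = √(x²+y²) = √(-0.535² + -0.732²) = 0.90667
φ = atan2(y, x) mod 360° = atan2(-0.732, -0.535) = 233.8379°
|p|² = ρ² + z² = 0.90667² + 3.067² = 10.22854
κ = 2ρ / |p|² = 2×0.90667 / 10.22854 = 0.17728
θ = 2·atan2(ρ, z) = 2·atan2(0.90667, 3.067) = 0.57487 rad
ℓ = θ/κ = 0.57487/0.17728 = 3.24268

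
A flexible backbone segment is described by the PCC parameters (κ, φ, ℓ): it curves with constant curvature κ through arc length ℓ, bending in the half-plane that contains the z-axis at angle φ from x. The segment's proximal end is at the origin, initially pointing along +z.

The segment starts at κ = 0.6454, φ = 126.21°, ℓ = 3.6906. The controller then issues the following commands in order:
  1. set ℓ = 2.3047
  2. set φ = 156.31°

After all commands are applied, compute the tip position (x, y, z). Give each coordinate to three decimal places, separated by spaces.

-1.301 0.571 1.544

initial: κ=0.6454, φ=126.21°, ℓ=3.6906
cmd 1: set ℓ=2.3047 → (κ,φ,ℓ)=(0.6454,126.21°,2.3047) → tip=(-0.8391,1.1461,1.5440)
cmd 2: set φ=156.31° → (κ,φ,ℓ)=(0.6454,156.31°,2.3047) → tip=(-1.3007,0.5707,1.5440)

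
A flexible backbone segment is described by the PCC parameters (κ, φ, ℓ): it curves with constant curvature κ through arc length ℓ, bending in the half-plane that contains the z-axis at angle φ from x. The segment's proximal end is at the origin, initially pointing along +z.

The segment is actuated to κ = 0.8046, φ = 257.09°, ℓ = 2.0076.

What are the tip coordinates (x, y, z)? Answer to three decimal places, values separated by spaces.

-0.290 -1.265 1.242

θ = κ·ℓ = 0.8046 × 2.0076 = 1.61531 rad
ρ = (1 − cos θ)/κ = (1 − -0.04450)/0.8046 = 1.29817
z = sin θ / κ = 0.99901/0.8046 = 1.24162
x = ρ cos φ = 1.29817 × cos(257.09°) = -0.29004
y = ρ sin φ = 1.29817 × sin(257.09°) = -1.26535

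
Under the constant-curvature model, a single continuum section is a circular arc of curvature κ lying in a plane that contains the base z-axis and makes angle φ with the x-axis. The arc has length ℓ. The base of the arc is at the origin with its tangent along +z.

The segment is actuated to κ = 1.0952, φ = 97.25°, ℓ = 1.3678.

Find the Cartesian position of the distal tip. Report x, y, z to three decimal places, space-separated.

θ = κ·ℓ = 1.0952 × 1.3678 = 1.49801 rad
ρ = (1 − cos θ)/κ = (1 − 0.07272)/1.0952 = 0.84668
z = sin θ / κ = 0.99735/1.0952 = 0.91066
x = ρ cos φ = 0.84668 × cos(97.25°) = -0.10685
y = ρ sin φ = 0.84668 × sin(97.25°) = 0.83991

-0.107 0.840 0.911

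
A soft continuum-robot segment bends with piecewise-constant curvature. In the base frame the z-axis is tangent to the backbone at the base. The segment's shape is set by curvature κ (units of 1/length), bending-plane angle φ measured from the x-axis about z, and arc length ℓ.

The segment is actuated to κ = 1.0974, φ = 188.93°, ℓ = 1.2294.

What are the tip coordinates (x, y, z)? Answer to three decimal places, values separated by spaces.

-0.702 -0.110 0.889

θ = κ·ℓ = 1.0974 × 1.2294 = 1.34914 rad
ρ = (1 − cos θ)/κ = (1 − 0.21984)/1.0974 = 0.71091
z = sin θ / κ = 0.97554/1.0974 = 0.88895
x = ρ cos φ = 0.71091 × cos(188.93°) = -0.70230
y = ρ sin φ = 0.71091 × sin(188.93°) = -0.11035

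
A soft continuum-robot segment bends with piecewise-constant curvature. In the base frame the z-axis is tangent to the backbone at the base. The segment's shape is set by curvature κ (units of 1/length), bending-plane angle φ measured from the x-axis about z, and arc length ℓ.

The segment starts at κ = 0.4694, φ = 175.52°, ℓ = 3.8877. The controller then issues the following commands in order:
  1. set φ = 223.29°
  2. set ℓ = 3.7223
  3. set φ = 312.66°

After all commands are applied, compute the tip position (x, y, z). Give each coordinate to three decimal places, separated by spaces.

initial: κ=0.4694, φ=175.52°, ℓ=3.8877
cmd 1: set φ=223.29° → (κ,φ,ℓ)=(0.4694,223.29°,3.8877) → tip=(-1.9405,-1.8280,2.0620)
cmd 2: set ℓ=3.7223 → (κ,φ,ℓ)=(0.4694,223.29°,3.7223) → tip=(-1.8229,-1.7172,2.0973)
cmd 3: set φ=312.66° → (κ,φ,ℓ)=(0.4694,312.66°,3.7223) → tip=(1.6971,-1.8417,2.0973)

1.697 -1.842 2.097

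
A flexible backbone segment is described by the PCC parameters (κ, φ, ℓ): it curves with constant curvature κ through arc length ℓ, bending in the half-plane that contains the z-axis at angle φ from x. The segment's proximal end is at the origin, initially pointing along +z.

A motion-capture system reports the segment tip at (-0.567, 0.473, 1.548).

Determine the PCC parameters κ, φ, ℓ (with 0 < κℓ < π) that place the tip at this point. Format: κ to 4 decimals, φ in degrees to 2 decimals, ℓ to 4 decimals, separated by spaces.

ρ = √(x²+y²) = √(-0.567² + 0.473²) = 0.73839
φ = atan2(y, x) mod 360° = atan2(0.473, -0.567) = 140.1646°
|p|² = ρ² + z² = 0.73839² + 1.548² = 2.94152
κ = 2ρ / |p|² = 2×0.73839 / 2.94152 = 0.50205
θ = 2·atan2(ρ, z) = 2·atan2(0.73839, 1.548) = 0.89015 rad
ℓ = θ/κ = 0.89015/0.50205 = 1.77305

0.5020 140.16 1.7730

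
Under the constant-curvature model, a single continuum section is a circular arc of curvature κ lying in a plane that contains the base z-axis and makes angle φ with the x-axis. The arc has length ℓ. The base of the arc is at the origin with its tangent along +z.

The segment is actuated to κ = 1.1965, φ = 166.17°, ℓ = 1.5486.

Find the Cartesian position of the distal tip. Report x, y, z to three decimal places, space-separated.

θ = κ·ℓ = 1.1965 × 1.5486 = 1.85290 rad
ρ = (1 − cos θ)/κ = (1 − -0.27838)/1.1965 = 1.06843
z = sin θ / κ = 0.96047/1.1965 = 0.80273
x = ρ cos φ = 1.06843 × cos(166.17°) = -1.03746
y = ρ sin φ = 1.06843 × sin(166.17°) = 0.25540

-1.037 0.255 0.803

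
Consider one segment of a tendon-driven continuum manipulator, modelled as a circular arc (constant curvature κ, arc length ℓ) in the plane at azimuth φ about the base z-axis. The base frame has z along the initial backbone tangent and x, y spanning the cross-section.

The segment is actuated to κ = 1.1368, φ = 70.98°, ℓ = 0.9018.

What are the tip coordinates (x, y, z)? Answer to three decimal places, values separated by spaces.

0.138 0.400 0.752

θ = κ·ℓ = 1.1368 × 0.9018 = 1.02517 rad
ρ = (1 − cos θ)/κ = (1 − 0.51896)/1.1368 = 0.42316
z = sin θ / κ = 0.85480/1.1368 = 0.75194
x = ρ cos φ = 0.42316 × cos(70.98°) = 0.13791
y = ρ sin φ = 0.42316 × sin(70.98°) = 0.40005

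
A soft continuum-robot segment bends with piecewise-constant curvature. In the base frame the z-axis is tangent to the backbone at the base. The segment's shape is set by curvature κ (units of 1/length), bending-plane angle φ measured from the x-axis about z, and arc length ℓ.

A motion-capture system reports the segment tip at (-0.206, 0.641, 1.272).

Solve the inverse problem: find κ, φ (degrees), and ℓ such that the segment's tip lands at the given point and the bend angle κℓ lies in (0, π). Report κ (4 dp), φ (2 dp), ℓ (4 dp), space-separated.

ρ = √(x²+y²) = √(-0.206² + 0.641²) = 0.67329
φ = atan2(y, x) mod 360° = atan2(0.641, -0.206) = 107.8160°
|p|² = ρ² + z² = 0.67329² + 1.272² = 2.07130
κ = 2ρ / |p|² = 2×0.67329 / 2.07130 = 0.65011
θ = 2·atan2(ρ, z) = 2·atan2(0.67329, 1.272) = 0.97365 rad
ℓ = θ/κ = 0.97365/0.65011 = 1.49766

0.6501 107.82 1.4977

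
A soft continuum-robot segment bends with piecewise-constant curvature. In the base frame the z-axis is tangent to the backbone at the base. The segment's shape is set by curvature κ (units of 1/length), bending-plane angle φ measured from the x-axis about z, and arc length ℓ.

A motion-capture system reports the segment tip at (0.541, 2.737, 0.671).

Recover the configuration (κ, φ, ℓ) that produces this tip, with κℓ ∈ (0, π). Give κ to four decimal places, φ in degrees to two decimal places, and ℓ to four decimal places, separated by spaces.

ρ = √(x²+y²) = √(0.541² + 2.737²) = 2.78996
φ = atan2(y, x) mod 360° = atan2(2.737, 0.541) = 78.8189°
|p|² = ρ² + z² = 2.78996² + 0.671² = 8.23409
κ = 2ρ / |p|² = 2×2.78996 / 8.23409 = 0.67766
θ = 2·atan2(ρ, z) = 2·atan2(2.78996, 0.671) = 2.66955 rad
ℓ = θ/κ = 2.66955/0.67766 = 3.93936

0.6777 78.82 3.9394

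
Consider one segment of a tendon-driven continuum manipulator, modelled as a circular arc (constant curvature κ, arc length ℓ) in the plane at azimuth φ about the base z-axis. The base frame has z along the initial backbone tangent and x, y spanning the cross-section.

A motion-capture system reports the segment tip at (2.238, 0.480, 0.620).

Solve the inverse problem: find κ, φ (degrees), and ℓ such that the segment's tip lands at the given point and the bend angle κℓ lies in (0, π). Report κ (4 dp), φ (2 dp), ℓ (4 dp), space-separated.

0.8141 12.11 3.2093

ρ = √(x²+y²) = √(2.238² + 0.480²) = 2.28890
φ = atan2(y, x) mod 360° = atan2(0.480, 2.238) = 12.1052°
|p|² = ρ² + z² = 2.28890² + 0.620² = 5.62344
κ = 2ρ / |p|² = 2×2.28890 / 5.62344 = 0.81405
θ = 2·atan2(ρ, z) = 2·atan2(2.28890, 0.620) = 2.61254 rad
ℓ = θ/κ = 2.61254/0.81405 = 3.20930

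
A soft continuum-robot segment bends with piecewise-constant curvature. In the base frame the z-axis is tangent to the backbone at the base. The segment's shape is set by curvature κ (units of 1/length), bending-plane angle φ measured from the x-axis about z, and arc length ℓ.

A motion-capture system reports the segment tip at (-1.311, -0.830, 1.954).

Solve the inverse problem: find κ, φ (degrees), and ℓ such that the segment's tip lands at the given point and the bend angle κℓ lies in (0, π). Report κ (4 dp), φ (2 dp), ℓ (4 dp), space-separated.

ρ = √(x²+y²) = √(-1.311² + -0.830²) = 1.55165
φ = atan2(y, x) mod 360° = atan2(-0.830, -1.311) = 212.3381°
|p|² = ρ² + z² = 1.55165² + 1.954² = 6.22574
κ = 2ρ / |p|² = 2×1.55165 / 6.22574 = 0.49846
θ = 2·atan2(ρ, z) = 2·atan2(1.55165, 1.954) = 1.34225 rad
ℓ = θ/κ = 1.34225/0.49846 = 2.69278

0.4985 212.34 2.6928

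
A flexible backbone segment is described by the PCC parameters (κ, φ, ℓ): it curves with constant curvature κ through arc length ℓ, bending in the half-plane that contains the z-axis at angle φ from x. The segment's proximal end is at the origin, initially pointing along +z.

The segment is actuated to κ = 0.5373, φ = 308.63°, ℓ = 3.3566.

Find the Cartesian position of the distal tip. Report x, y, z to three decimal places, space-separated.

θ = κ·ℓ = 0.5373 × 3.3566 = 1.80350 rad
ρ = (1 − cos θ)/κ = (1 − -0.23061)/0.5373 = 2.29036
z = sin θ / κ = 0.97305/0.5373 = 1.81099
x = ρ cos φ = 2.29036 × cos(308.63°) = 1.42985
y = ρ sin φ = 2.29036 × sin(308.63°) = -1.78921

1.430 -1.789 1.811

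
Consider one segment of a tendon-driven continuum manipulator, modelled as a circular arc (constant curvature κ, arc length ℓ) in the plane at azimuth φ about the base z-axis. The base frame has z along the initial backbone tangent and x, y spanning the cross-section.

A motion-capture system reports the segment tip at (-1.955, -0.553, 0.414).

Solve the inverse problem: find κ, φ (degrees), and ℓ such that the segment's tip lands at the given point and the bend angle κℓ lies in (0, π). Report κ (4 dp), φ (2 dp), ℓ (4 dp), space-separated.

ρ = √(x²+y²) = √(-1.955² + -0.553²) = 2.03171
φ = atan2(y, x) mod 360° = atan2(-0.553, -1.955) = 195.7943°
|p|² = ρ² + z² = 2.03171² + 0.414² = 4.29923
κ = 2ρ / |p|² = 2×2.03171 / 4.29923 = 0.94515
θ = 2·atan2(ρ, z) = 2·atan2(2.03171, 0.414) = 2.73956 rad
ℓ = θ/κ = 2.73956/0.94515 = 2.89854

0.9451 195.79 2.8985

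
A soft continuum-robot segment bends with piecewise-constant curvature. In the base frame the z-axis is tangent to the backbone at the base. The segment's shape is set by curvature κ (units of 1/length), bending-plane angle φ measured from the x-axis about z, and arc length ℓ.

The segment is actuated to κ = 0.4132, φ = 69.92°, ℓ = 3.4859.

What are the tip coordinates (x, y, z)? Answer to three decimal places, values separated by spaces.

0.723 1.977 2.400

θ = κ·ℓ = 0.4132 × 3.4859 = 1.44037 rad
ρ = (1 − cos θ)/κ = (1 − 0.13005)/0.4132 = 2.10539
z = sin θ / κ = 0.99151/0.4132 = 2.39958
x = ρ cos φ = 2.10539 × cos(69.92°) = 0.72285
y = ρ sin φ = 2.10539 × sin(69.92°) = 1.97741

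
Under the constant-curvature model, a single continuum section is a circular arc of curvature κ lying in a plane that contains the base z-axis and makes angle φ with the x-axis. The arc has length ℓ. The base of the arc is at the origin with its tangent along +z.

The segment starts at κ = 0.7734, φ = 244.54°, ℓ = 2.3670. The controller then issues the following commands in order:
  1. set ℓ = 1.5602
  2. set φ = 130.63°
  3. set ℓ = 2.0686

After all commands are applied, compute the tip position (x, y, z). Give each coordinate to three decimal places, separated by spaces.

initial: κ=0.7734, φ=244.54°, ℓ=2.3670
cmd 1: set ℓ=1.5602 → (κ,φ,ℓ)=(0.7734,244.54°,1.5602) → tip=(-0.3579,-0.7517,1.2082)
cmd 2: set φ=130.63° → (κ,φ,ℓ)=(0.7734,130.63°,1.5602) → tip=(-0.5421,0.6318,1.2082)
cmd 3: set ℓ=2.0686 → (κ,φ,ℓ)=(0.7734,130.63°,2.0686) → tip=(-0.8664,1.0098,1.2924)

-0.866 1.010 1.292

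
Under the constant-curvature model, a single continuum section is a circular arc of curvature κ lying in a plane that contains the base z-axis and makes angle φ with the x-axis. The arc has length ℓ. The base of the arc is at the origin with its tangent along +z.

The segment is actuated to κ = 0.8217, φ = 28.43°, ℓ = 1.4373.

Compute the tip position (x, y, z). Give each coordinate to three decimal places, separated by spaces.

θ = κ·ℓ = 0.8217 × 1.4373 = 1.18103 rad
ρ = (1 − cos θ)/κ = (1 − 0.37997)/0.8217 = 0.75457
z = sin θ / κ = 0.92500/0.8217 = 1.12571
x = ρ cos φ = 0.75457 × cos(28.43°) = 0.66357
y = ρ sin φ = 0.75457 × sin(28.43°) = 0.35924

0.664 0.359 1.126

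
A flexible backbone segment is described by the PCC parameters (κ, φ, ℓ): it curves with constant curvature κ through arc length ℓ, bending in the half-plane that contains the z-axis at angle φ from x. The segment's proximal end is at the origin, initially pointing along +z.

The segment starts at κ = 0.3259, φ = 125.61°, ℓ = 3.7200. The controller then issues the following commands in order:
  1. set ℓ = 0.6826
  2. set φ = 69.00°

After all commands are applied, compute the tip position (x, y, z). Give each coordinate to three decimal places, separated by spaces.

initial: κ=0.3259, φ=125.61°, ℓ=3.7200
cmd 1: set ℓ=0.6826 → (κ,φ,ℓ)=(0.3259,125.61°,0.6826) → tip=(-0.0440,0.0615,0.6770)
cmd 2: set φ=69.00° → (κ,φ,ℓ)=(0.3259,69.00°,0.6826) → tip=(0.0271,0.0706,0.6770)

0.027 0.071 0.677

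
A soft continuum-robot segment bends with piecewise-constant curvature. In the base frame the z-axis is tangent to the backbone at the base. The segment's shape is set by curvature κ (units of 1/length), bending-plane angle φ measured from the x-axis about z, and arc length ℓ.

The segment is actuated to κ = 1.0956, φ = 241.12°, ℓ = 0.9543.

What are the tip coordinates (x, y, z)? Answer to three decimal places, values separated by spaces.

-0.220 -0.398 0.790

θ = κ·ℓ = 1.0956 × 0.9543 = 1.04553 rad
ρ = (1 − cos θ)/κ = (1 − 0.50144)/1.0956 = 0.45505
z = sin θ / κ = 0.86519/1.0956 = 0.78970
x = ρ cos φ = 0.45505 × cos(241.12°) = -0.21978
y = ρ sin φ = 0.45505 × sin(241.12°) = -0.39846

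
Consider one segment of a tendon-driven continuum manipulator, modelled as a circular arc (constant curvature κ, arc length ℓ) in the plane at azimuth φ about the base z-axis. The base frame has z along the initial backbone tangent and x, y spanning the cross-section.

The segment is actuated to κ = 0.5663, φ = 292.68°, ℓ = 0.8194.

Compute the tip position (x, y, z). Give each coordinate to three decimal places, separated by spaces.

θ = κ·ℓ = 0.5663 × 0.8194 = 0.46403 rad
ρ = (1 − cos θ)/κ = (1 − 0.89426)/0.5663 = 0.18672
z = sin θ / κ = 0.44755/0.5663 = 0.79031
x = ρ cos φ = 0.18672 × cos(292.68°) = 0.07200
y = ρ sin φ = 0.18672 × sin(292.68°) = -0.17229

0.072 -0.172 0.790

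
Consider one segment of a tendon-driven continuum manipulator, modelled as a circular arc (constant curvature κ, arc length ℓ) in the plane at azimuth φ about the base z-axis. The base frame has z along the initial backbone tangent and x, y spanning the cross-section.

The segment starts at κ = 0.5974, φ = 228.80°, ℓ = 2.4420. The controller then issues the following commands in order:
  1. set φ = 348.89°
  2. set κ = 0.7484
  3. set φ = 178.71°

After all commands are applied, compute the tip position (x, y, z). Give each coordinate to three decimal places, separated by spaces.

-1.675 0.038 1.292

initial: κ=0.5974, φ=228.80°, ℓ=2.4420
cmd 1: set φ=348.89° → (κ,φ,ℓ)=(0.5974,348.89°,2.4420) → tip=(1.4591,-0.2865,1.6634)
cmd 2: set κ=0.7484 → (κ,φ,ℓ)=(0.7484,348.89°,2.4420) → tip=(1.6442,-0.3229,1.2924)
cmd 3: set φ=178.71° → (κ,φ,ℓ)=(0.7484,178.71°,2.4420) → tip=(-1.6751,0.0377,1.2924)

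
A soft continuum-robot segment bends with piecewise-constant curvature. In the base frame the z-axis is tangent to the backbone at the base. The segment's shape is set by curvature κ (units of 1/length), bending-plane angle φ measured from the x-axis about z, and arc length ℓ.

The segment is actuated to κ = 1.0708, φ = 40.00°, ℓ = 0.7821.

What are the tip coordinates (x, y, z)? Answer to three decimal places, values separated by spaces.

θ = κ·ℓ = 1.0708 × 0.7821 = 0.83747 rad
ρ = (1 − cos θ)/κ = (1 − 0.66934)/1.0708 = 0.30879
z = sin θ / κ = 0.74295/1.0708 = 0.69383
x = ρ cos φ = 0.30879 × cos(40.00°) = 0.23655
y = ρ sin φ = 0.30879 × sin(40.00°) = 0.19849

0.237 0.198 0.694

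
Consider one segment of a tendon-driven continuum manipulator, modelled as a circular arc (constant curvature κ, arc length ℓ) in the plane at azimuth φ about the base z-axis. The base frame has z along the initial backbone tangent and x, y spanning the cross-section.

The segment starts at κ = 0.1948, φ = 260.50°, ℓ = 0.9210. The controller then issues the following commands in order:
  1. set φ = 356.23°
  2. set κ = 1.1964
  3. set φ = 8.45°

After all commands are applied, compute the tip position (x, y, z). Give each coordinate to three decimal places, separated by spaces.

0.453 0.067 0.746

initial: κ=0.1948, φ=260.50°, ℓ=0.9210
cmd 1: set φ=356.23° → (κ,φ,ℓ)=(0.1948,356.23°,0.9210) → tip=(0.0822,-0.0054,0.9161)
cmd 2: set κ=1.1964 → (κ,φ,ℓ)=(1.1964,356.23°,0.9210) → tip=(0.4571,-0.0301,0.7456)
cmd 3: set φ=8.45° → (κ,φ,ℓ)=(1.1964,8.45°,0.9210) → tip=(0.4531,0.0673,0.7456)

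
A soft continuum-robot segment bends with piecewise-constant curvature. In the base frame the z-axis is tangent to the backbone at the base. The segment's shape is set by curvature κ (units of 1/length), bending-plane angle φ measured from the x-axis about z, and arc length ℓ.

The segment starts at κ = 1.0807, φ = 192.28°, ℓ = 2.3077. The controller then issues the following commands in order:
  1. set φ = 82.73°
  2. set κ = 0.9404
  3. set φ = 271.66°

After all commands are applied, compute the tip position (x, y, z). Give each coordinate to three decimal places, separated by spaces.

0.048 -1.663 0.878

initial: κ=1.0807, φ=192.28°, ℓ=2.3077
cmd 1: set φ=82.73° → (κ,φ,ℓ)=(1.0807,82.73°,2.3077) → tip=(0.2105,1.6499,0.5583)
cmd 2: set κ=0.9404 → (κ,φ,ℓ)=(0.9404,82.73°,2.3077) → tip=(0.2105,1.6499,0.8780)
cmd 3: set φ=271.66° → (κ,φ,ℓ)=(0.9404,271.66°,2.3077) → tip=(0.0482,-1.6625,0.8780)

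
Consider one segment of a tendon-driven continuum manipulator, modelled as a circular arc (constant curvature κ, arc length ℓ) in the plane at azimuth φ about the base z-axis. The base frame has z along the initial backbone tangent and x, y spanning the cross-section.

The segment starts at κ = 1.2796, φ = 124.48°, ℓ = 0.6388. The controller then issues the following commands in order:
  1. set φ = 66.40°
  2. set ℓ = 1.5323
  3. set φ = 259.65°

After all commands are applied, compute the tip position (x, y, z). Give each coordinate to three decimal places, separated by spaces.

initial: κ=1.2796, φ=124.48°, ℓ=0.6388
cmd 1: set φ=66.40° → (κ,φ,ℓ)=(1.2796,66.40°,0.6388) → tip=(0.0988,0.2262,0.5700)
cmd 2: set ℓ=1.5323 → (κ,φ,ℓ)=(1.2796,66.40°,1.5323) → tip=(0.4318,0.9884,0.7228)
cmd 3: set φ=259.65° → (κ,φ,ℓ)=(1.2796,259.65°,1.5323) → tip=(-0.1938,-1.0610,0.7228)

-0.194 -1.061 0.723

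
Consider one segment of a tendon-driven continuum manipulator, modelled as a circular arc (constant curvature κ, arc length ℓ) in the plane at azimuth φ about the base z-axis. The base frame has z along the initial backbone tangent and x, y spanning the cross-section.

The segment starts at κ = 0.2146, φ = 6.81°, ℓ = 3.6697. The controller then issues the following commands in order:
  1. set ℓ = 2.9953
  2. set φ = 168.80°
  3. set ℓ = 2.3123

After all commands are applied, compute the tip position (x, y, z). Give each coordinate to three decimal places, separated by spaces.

initial: κ=0.2146, φ=6.81°, ℓ=3.6697
cmd 1: set ℓ=2.9953 → (κ,φ,ℓ)=(0.2146,6.81°,2.9953) → tip=(0.9234,0.1103,2.7933)
cmd 2: set φ=168.80° → (κ,φ,ℓ)=(0.2146,168.80°,2.9953) → tip=(-0.9123,0.1806,2.7933)
cmd 3: set ℓ=2.3123 → (κ,φ,ℓ)=(0.2146,168.80°,2.3123) → tip=(-0.5513,0.1092,2.2186)

-0.551 0.109 2.219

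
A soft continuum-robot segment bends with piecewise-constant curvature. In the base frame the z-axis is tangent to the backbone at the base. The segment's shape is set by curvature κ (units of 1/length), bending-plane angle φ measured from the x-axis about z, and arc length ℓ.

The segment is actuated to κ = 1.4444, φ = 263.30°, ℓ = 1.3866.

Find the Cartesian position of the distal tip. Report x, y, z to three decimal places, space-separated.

θ = κ·ℓ = 1.4444 × 1.3866 = 2.00281 rad
ρ = (1 − cos θ)/κ = (1 − -0.41870)/1.4444 = 0.98220
z = sin θ / κ = 0.90813/1.4444 = 0.62872
x = ρ cos φ = 0.98220 × cos(263.30°) = -0.11459
y = ρ sin φ = 0.98220 × sin(263.30°) = -0.97550

-0.115 -0.975 0.629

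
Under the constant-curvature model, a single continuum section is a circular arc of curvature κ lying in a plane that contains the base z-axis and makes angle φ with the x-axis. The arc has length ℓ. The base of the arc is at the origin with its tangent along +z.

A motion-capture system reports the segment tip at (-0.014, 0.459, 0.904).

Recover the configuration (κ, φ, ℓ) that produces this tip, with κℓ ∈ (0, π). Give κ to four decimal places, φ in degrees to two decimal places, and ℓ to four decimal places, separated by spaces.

0.8933 91.75 1.0523

ρ = √(x²+y²) = √(-0.014² + 0.459²) = 0.45921
φ = atan2(y, x) mod 360° = atan2(0.459, -0.014) = 91.7470°
|p|² = ρ² + z² = 0.45921² + 0.904² = 1.02809
κ = 2ρ / |p|² = 2×0.45921 / 1.02809 = 0.89333
θ = 2·atan2(ρ, z) = 2·atan2(0.45921, 0.904) = 0.94002 rad
ℓ = θ/κ = 0.94002/0.89333 = 1.05227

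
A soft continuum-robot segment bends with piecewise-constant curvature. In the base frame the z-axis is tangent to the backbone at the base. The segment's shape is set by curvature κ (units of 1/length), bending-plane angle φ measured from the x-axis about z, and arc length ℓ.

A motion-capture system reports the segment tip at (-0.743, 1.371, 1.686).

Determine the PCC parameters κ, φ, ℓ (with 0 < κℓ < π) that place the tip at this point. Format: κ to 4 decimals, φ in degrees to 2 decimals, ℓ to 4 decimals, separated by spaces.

ρ = √(x²+y²) = √(-0.743² + 1.371²) = 1.55939
φ = atan2(y, x) mod 360° = atan2(1.371, -0.743) = 118.4550°
|p|² = ρ² + z² = 1.55939² + 1.686² = 5.27429
κ = 2ρ / |p|² = 2×1.55939 / 5.27429 = 0.59132
θ = 2·atan2(ρ, z) = 2·atan2(1.55939, 1.686) = 1.49281 rad
ℓ = θ/κ = 1.49281/0.59132 = 2.52455

0.5913 118.46 2.5246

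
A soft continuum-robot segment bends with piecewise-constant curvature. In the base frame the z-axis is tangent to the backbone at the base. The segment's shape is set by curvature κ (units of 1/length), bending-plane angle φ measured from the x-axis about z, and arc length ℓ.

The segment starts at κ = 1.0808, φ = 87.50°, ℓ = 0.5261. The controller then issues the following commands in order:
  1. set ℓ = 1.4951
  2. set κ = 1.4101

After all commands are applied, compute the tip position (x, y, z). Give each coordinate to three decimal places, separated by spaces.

initial: κ=1.0808, φ=87.50°, ℓ=0.5261
cmd 1: set ℓ=1.4951 → (κ,φ,ℓ)=(1.0808,87.50°,1.4951) → tip=(0.0422,0.9660,0.9243)
cmd 2: set κ=1.4101 → (κ,φ,ℓ)=(1.4101,87.50°,1.4951) → tip=(0.0468,1.0712,0.6092)

0.047 1.071 0.609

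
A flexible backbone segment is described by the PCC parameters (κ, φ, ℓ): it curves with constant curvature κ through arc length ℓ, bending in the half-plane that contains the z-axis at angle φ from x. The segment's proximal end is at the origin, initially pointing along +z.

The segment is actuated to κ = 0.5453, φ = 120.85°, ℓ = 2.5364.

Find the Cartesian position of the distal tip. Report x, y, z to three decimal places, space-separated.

-0.765 1.281 1.802

θ = κ·ℓ = 0.5453 × 2.5364 = 1.38310 rad
ρ = (1 − cos θ)/κ = (1 − 0.18660)/0.5453 = 1.49166
z = sin θ / κ = 0.98244/0.5453 = 1.80164
x = ρ cos φ = 1.49166 × cos(120.85°) = -0.76491
y = ρ sin φ = 1.49166 × sin(120.85°) = 1.28061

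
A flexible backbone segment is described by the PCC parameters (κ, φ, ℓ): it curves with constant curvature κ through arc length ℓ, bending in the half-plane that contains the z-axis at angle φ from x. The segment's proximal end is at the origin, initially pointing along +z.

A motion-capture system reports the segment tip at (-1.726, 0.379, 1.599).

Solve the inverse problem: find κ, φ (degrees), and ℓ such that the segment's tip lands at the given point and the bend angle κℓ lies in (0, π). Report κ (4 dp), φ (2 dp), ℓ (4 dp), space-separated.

ρ = √(x²+y²) = √(-1.726² + 0.379²) = 1.76712
φ = atan2(y, x) mod 360° = atan2(0.379, -1.726) = 167.6154°
|p|² = ρ² + z² = 1.76712² + 1.599² = 5.67952
κ = 2ρ / |p|² = 2×1.76712 / 5.67952 = 0.62228
θ = 2·atan2(ρ, z) = 2·atan2(1.76712, 1.599) = 1.67060 rad
ℓ = θ/κ = 1.67060/0.62228 = 2.68466

0.6223 167.62 2.6847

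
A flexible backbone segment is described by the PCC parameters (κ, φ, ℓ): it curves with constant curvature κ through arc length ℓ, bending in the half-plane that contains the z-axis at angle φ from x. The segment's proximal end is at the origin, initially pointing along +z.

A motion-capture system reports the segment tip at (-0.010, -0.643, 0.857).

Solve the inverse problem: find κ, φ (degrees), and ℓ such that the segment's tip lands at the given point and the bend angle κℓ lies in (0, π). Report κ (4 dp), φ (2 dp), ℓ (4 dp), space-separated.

1.1203 269.11 1.1492

ρ = √(x²+y²) = √(-0.010² + -0.643²) = 0.64308
φ = atan2(y, x) mod 360° = atan2(-0.643, -0.010) = 269.1090°
|p|² = ρ² + z² = 0.64308² + 0.857² = 1.14800
κ = 2ρ / |p|² = 2×0.64308 / 1.14800 = 1.12035
θ = 2·atan2(ρ, z) = 2·atan2(0.64308, 0.857) = 1.28749 rad
ℓ = θ/κ = 1.28749/1.12035 = 1.14919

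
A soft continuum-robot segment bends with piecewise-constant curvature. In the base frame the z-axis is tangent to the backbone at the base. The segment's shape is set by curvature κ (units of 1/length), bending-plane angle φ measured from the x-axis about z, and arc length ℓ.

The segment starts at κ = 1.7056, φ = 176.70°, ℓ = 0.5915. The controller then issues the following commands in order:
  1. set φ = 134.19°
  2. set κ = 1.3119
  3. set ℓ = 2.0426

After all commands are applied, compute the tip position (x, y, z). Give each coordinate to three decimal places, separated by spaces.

-1.007 1.036 0.340

initial: κ=1.7056, φ=176.70°, ℓ=0.5915
cmd 1: set φ=134.19° → (κ,φ,ℓ)=(1.7056,134.19°,0.5915) → tip=(-0.1909,0.1964,0.4961)
cmd 2: set κ=1.3119 → (κ,φ,ℓ)=(1.3119,134.19°,0.5915) → tip=(-0.1521,0.1565,0.5339)
cmd 3: set ℓ=2.0426 → (κ,φ,ℓ)=(1.3119,134.19°,2.0426) → tip=(-1.0070,1.0358,0.3397)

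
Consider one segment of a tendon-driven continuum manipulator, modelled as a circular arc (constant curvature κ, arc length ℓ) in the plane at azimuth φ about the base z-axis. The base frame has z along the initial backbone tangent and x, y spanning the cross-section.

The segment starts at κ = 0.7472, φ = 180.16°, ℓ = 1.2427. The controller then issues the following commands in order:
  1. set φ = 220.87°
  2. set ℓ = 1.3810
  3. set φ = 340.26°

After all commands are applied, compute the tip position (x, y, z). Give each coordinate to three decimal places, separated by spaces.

0.613 -0.220 1.149

initial: κ=0.7472, φ=180.16°, ℓ=1.2427
cmd 1: set φ=220.87° → (κ,φ,ℓ)=(0.7472,220.87°,1.2427) → tip=(-0.4058,-0.3512,1.0717)
cmd 2: set ℓ=1.3810 → (κ,φ,ℓ)=(0.7472,220.87°,1.3810) → tip=(-0.4927,-0.4263,1.1486)
cmd 3: set φ=340.26° → (κ,φ,ℓ)=(0.7472,340.26°,1.3810) → tip=(0.6132,-0.2200,1.1486)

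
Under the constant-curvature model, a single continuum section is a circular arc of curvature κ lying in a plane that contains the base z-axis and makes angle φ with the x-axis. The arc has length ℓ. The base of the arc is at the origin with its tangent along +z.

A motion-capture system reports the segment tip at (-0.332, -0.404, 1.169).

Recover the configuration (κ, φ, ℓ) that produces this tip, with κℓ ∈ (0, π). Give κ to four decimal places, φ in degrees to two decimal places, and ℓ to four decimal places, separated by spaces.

ρ = √(x²+y²) = √(-0.332² + -0.404²) = 0.52291
φ = atan2(y, x) mod 360° = atan2(-0.404, -0.332) = 230.5872°
|p|² = ρ² + z² = 0.52291² + 1.169² = 1.64000
κ = 2ρ / |p|² = 2×0.52291 / 1.64000 = 0.63770
θ = 2·atan2(ρ, z) = 2·atan2(0.52291, 1.169) = 0.84124 rad
ℓ = θ/κ = 0.84124/0.63770 = 1.31918

0.6377 230.59 1.3192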